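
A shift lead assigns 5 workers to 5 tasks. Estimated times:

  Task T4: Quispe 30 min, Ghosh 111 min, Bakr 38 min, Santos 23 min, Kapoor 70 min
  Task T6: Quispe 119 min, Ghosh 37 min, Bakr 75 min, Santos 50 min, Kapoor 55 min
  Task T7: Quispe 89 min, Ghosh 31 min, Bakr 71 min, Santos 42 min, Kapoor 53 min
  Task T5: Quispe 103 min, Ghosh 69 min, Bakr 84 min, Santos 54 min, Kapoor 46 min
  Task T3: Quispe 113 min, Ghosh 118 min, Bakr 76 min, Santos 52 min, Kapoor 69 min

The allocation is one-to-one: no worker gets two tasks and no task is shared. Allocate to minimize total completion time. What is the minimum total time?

Optimal: Quispe→Task T4 (30 min), Ghosh→Task T6 (37 min), Bakr→Task T3 (76 min), Santos→Task T7 (42 min), Kapoor→Task T5 (46 min) — total 30+37+76+42+46 = 231 min.

Min total: 231 min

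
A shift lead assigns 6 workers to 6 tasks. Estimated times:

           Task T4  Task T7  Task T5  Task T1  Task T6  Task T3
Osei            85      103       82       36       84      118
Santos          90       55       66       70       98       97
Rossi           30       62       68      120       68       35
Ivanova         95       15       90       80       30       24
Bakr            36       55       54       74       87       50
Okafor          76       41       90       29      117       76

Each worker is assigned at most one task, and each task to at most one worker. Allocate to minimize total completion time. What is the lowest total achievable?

Optimal: Osei→Task T1 (36 min), Santos→Task T5 (66 min), Rossi→Task T3 (35 min), Ivanova→Task T6 (30 min), Bakr→Task T4 (36 min), Okafor→Task T7 (41 min) — total 36+66+35+30+36+41 = 244 min.
Row-greedy (each worker in turn takes its cheapest remaining task) gives 316 min, worse by 72.
Next-best assignment: Osei→Task T1, Santos→Task T5, Rossi→Task T4, Ivanova→Task T6, Bakr→Task T3, Okafor→Task T7 = 253 min.
Swapping Santos↔Rossi (Santos→Task T3 97 min, Rossi→Task T5 68 min) adds 64.
Every other assignment is strictly worse.

Min total: 244 min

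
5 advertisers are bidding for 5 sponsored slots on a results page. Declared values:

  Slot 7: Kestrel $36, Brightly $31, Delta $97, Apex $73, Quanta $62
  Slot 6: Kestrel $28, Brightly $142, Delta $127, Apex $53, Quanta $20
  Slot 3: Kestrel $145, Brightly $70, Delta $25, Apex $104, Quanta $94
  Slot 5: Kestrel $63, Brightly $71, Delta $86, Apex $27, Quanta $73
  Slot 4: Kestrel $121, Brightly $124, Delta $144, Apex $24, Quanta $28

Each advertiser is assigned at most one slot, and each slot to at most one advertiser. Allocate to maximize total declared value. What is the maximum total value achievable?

Treat this as an assignment problem: match each advertiser to one slot.
Optimal: Kestrel→Slot 3 ($145), Brightly→Slot 6 ($142), Delta→Slot 4 ($144), Apex→Slot 7 ($73), Quanta→Slot 5 ($73) — total 145+142+144+73+73 = $577.
Column-greedy (each slot in turn goes to its best remaining advertiser) gives $481, worse by 96.
Next-best assignment: Kestrel→Slot 3, Brightly→Slot 4, Delta→Slot 6, Apex→Slot 7, Quanta→Slot 5 = $542.
Swapping Quanta↔Delta (Quanta→Slot 4 $28, Delta→Slot 5 $86) loses 103.
Every other assignment is strictly worse.

Maximum total: $577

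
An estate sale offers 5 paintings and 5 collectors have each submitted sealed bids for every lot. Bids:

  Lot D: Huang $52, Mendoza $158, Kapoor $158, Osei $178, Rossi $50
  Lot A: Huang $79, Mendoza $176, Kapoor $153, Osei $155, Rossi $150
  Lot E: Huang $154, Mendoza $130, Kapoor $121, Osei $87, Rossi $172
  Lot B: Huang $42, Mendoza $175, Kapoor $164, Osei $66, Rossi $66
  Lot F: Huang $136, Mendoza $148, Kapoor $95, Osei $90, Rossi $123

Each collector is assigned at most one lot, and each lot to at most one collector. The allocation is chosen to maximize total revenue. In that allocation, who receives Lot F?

Huang receives Lot F.

Optimal: Huang→Lot F ($136), Mendoza→Lot A ($176), Kapoor→Lot B ($164), Osei→Lot D ($178), Rossi→Lot E ($172) — total 136+176+164+178+172 = $826.
Row-greedy (each collector in turn takes its best remaining lot) gives $795, worse by 31.
Checked against all permutations: $826 is optimal.
Huang's own top lot is Lot E ($154), but forcing Huang→Lot E and reassigning the rest optimally gives only $795 — worse by 31.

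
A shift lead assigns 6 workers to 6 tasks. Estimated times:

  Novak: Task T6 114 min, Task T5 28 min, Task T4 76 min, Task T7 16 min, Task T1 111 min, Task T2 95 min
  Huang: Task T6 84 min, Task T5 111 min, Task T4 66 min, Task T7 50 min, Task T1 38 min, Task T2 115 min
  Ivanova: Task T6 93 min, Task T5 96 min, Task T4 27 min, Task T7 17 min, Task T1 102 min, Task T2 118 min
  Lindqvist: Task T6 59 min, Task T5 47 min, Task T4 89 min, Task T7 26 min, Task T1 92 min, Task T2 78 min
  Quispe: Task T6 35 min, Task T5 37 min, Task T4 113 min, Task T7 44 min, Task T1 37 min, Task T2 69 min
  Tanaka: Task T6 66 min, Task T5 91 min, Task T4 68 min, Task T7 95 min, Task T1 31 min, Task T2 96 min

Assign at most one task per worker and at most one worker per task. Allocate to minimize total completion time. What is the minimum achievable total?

Min total: 249 min

Treat this as an assignment problem: match each worker to one task.
Optimal: Novak→Task T5 (28 min), Huang→Task T7 (50 min), Ivanova→Task T4 (27 min), Lindqvist→Task T2 (78 min), Quispe→Task T6 (35 min), Tanaka→Task T1 (31 min) — total 28+50+27+78+35+31 = 249 min.
Column-greedy (each task in turn goes to its cheapest remaining worker) gives 262 min, worse by 13.
Every other assignment is strictly worse.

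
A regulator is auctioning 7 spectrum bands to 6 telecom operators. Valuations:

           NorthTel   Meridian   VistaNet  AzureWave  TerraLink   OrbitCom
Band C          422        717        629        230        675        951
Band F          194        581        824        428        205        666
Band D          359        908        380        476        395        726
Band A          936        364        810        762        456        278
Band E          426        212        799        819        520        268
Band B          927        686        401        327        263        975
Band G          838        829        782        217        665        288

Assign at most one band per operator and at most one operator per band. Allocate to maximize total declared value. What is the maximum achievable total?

Optimal: NorthTel→Band A ($936M), Meridian→Band D ($908M), VistaNet→Band F ($824M), AzureWave→Band E ($819M), TerraLink→Band C ($675M), OrbitCom→Band B ($975M) — total 936+908+824+819+675+975 = $5137M.
Column-greedy (each band in turn goes to its best remaining operator) gives $4701M, worse by 436.

Max total: $5137M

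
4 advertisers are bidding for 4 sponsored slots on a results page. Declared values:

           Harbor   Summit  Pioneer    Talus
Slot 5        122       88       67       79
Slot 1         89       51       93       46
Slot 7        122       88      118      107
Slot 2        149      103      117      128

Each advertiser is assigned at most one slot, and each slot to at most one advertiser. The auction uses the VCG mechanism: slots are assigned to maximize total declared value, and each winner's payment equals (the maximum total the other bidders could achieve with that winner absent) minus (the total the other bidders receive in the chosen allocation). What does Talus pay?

Efficient allocation: Harbor→Slot 2 ($149), Summit→Slot 5 ($88), Pioneer→Slot 1 ($93), Talus→Slot 7 ($107); total welfare W = $437.
Talus receives Slot 7 at value $107, so the others get W − 107 = $330.
Without Talus: best allocation of the remaining 3 bidders over all 4 slots is Harbor→Slot 2 ($149), Summit→Slot 5 ($88), Pioneer→Slot 7 ($118), total $355.
VCG payment = (others' best without Talus) − (others' welfare with Talus) = 355 − 330 = $25.

Talus pays $25.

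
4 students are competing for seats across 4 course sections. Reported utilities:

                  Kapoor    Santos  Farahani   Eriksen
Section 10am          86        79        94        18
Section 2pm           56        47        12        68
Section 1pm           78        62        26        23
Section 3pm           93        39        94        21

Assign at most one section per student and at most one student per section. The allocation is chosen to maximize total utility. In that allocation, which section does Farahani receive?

Optimal: Kapoor→Section 1pm (78 points), Santos→Section 10am (79 points), Farahani→Section 3pm (94 points), Eriksen→Section 2pm (68 points) — total 78+79+94+68 = 319 points.
Max-entry greedy (repeatedly take the single best remaining cell) gives 317 points, worse by 2.
Next-best assignment: Kapoor→Section 3pm, Santos→Section 1pm, Farahani→Section 10am, Eriksen→Section 2pm = 317 points.
Every other assignment is strictly worse.
Farahani's own top section is Section 10am (94 points), but forcing Farahani→Section 10am and reassigning the rest optimally gives only 317 points — worse by 2.

Farahani receives Section 3pm.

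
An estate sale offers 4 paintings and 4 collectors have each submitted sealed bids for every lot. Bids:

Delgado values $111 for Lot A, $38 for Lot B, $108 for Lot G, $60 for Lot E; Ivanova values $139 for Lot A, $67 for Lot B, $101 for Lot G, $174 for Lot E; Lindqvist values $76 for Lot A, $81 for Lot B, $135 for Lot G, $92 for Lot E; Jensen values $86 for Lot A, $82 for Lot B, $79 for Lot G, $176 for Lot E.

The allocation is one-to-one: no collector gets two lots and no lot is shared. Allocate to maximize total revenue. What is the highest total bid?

Max total: $504

Optimal: Delgado→Lot G ($108), Ivanova→Lot A ($139), Lindqvist→Lot B ($81), Jensen→Lot E ($176) — total 108+139+81+176 = $504.
Column-greedy (each lot in turn goes to its best remaining collector) gives $416, worse by 88.
Swapping Lindqvist↔Delgado (Lindqvist→Lot G $135, Delgado→Lot B $38) loses 16.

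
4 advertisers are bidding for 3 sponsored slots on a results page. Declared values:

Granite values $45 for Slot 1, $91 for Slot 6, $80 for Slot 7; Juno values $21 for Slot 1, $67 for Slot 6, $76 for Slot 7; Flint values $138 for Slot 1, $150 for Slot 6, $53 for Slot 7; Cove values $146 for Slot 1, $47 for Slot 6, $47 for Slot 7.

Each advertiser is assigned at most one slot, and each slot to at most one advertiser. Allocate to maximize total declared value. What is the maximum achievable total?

Optimal: Cove→Slot 1 ($146), Flint→Slot 6 ($150), Granite→Slot 7 ($80) — total 146+150+80 = $376.
Row-greedy (each advertiser in turn takes its best remaining slot) gives $305, worse by 71.
Next-best assignment: Cove→Slot 1, Flint→Slot 6, Juno→Slot 7 = $372.
No other one-to-one assignment exceeds $376.

Maximum total: $376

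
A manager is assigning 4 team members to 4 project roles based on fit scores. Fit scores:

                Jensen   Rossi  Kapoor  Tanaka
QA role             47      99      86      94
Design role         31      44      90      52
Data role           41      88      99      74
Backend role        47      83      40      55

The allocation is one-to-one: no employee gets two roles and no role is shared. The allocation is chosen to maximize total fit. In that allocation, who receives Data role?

Optimal: Jensen→Backend role (47 pts), Rossi→Data role (88 pts), Kapoor→Design role (90 pts), Tanaka→QA role (94 pts) — total 47+88+90+94 = 319 pts.
Row-greedy (each employee in turn takes its best remaining role) gives 280 pts, worse by 39.
Next-best assignment: Jensen→Backend role, Rossi→QA role, Kapoor→Design role, Tanaka→Data role = 310 pts.
Swapping Jensen↔Kapoor (Jensen→Design role 31 pts, Kapoor→Backend role 40 pts) loses 66.
Checked against all permutations: 319 pts is optimal.
Rossi's own top role is QA role (99 pts), but forcing Rossi→QA role and reassigning the rest optimally gives only 310 pts — worse by 9.

Rossi receives Data role.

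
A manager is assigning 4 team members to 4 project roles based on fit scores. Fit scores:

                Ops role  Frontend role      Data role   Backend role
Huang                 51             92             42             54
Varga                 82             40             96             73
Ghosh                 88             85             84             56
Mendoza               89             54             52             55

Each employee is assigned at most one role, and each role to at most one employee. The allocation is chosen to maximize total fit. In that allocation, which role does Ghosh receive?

Optimal: Huang→Frontend role (92 pts), Varga→Backend role (73 pts), Ghosh→Data role (84 pts), Mendoza→Ops role (89 pts) — total 92+73+84+89 = 338 pts.
Max-entry greedy (repeatedly take the single best remaining cell) gives 333 pts, worse by 5.
Next-best assignment: Huang→Frontend role, Varga→Data role, Ghosh→Backend role, Mendoza→Ops role = 333 pts.
Swapping Ghosh↔Huang (Ghosh→Frontend role 85 pts, Huang→Data role 42 pts) loses 49.
No other one-to-one assignment exceeds 338 pts.
Ghosh's own top role is Ops role (88 pts), but forcing Ghosh→Ops role and reassigning the rest optimally gives only 331 pts — worse by 7.

Ghosh receives Data role.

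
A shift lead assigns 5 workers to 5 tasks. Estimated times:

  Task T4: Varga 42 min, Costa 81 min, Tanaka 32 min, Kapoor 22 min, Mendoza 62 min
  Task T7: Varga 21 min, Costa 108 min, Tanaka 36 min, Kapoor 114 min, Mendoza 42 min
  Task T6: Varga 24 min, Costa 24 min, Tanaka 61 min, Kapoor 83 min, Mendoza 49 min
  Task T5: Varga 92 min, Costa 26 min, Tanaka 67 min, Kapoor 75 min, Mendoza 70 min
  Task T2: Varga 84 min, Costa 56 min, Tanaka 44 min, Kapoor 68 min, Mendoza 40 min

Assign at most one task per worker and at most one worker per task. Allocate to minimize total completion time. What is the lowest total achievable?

Min total: 148 min

Optimal: Varga→Task T6 (24 min), Costa→Task T5 (26 min), Tanaka→Task T7 (36 min), Kapoor→Task T4 (22 min), Mendoza→Task T2 (40 min) — total 24+26+36+22+40 = 148 min.
Min-entry greedy (repeatedly take the single cheapest remaining cell) gives 174 min, worse by 26.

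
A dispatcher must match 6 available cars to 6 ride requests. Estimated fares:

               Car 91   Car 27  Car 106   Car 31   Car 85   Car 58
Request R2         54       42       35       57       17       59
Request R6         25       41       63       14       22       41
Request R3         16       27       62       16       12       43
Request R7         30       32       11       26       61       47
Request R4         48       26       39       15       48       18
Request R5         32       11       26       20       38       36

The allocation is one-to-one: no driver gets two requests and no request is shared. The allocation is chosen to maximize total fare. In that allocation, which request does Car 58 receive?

Car 58 receives Request R5.

Treat this as an assignment problem: match each driver to one request.
Optimal: Car 91→Request R4 ($48), Car 27→Request R6 ($41), Car 106→Request R3 ($62), Car 31→Request R2 ($57), Car 85→Request R7 ($61), Car 58→Request R5 ($36) — total 48+41+62+57+61+36 = $305.
Column-greedy (each request in turn goes to its best remaining driver) gives $278, worse by 27.
Next-best assignment: Car 91→Request R4, Car 27→Request R6, Car 106→Request R3, Car 31→Request R2, Car 85→Request R5, Car 58→Request R7 = $293.
Car 58's own top request is Request R2 ($59), but forcing Car 58→Request R2 and reassigning the rest optimally gives only $291 — worse by 14.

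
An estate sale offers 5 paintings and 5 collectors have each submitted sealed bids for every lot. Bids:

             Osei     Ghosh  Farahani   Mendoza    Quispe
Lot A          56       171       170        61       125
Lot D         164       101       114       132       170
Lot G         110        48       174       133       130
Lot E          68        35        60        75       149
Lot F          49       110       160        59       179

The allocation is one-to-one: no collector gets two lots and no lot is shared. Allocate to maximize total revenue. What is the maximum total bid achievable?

Max total: $777

Optimal: Osei→Lot D ($164), Ghosh→Lot A ($171), Farahani→Lot F ($160), Mendoza→Lot G ($133), Quispe→Lot E ($149) — total 164+171+160+133+149 = $777.
Row-greedy (each collector in turn takes its best remaining lot) gives $763, worse by 14.
Swapping Ghosh↔Osei (Ghosh→Lot D $101, Osei→Lot A $56) loses 178.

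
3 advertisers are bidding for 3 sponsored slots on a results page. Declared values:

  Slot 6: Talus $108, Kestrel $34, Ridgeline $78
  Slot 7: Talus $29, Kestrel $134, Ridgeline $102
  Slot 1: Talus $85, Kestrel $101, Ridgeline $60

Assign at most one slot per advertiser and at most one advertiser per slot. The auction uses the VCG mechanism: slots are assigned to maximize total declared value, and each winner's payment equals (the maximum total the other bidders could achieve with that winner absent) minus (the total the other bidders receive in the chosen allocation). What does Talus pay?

Efficient allocation: Talus→Slot 6 ($108), Kestrel→Slot 1 ($101), Ridgeline→Slot 7 ($102); total welfare W = $311.
Talus receives Slot 6 at value $108, so the others get W − 108 = $203.
Without Talus: best allocation of the remaining 2 bidders over all 3 slots is Kestrel→Slot 7 ($134), Ridgeline→Slot 6 ($78), total $212.
VCG payment = (others' best without Talus) − (others' welfare with Talus) = 212 − 203 = $9.

Talus pays $9.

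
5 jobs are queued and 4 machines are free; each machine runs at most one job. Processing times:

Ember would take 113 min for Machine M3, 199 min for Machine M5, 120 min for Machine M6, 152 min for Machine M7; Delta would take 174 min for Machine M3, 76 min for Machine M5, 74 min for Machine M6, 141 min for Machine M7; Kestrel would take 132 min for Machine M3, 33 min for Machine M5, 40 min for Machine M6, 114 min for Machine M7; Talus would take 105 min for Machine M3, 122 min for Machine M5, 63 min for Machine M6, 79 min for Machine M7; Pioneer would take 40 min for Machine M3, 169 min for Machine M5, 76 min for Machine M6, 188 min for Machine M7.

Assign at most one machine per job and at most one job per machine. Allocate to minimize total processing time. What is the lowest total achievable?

Min total: 226 min

This is the linear assignment problem.
Optimal: Pioneer→Machine M3 (40 min), Kestrel→Machine M5 (33 min), Delta→Machine M6 (74 min), Talus→Machine M7 (79 min) — total 40+33+74+79 = 226 min.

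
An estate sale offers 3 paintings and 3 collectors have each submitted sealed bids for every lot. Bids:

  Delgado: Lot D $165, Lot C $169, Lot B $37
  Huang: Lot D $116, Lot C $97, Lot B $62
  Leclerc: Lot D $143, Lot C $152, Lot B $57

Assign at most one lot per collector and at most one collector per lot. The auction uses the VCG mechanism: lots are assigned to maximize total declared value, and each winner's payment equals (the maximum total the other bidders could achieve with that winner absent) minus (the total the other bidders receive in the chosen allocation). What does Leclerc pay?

Leclerc pays $58.

Efficient allocation: Delgado→Lot D ($165), Huang→Lot B ($62), Leclerc→Lot C ($152); total welfare W = $379.
Leclerc receives Lot C at value $152, so the others get W − 152 = $227.
Without Leclerc: best allocation of the remaining 2 bidders over all 3 lots is Delgado→Lot C ($169), Huang→Lot D ($116), total $285.
VCG payment = (others' best without Leclerc) − (others' welfare with Leclerc) = 285 − 227 = $58.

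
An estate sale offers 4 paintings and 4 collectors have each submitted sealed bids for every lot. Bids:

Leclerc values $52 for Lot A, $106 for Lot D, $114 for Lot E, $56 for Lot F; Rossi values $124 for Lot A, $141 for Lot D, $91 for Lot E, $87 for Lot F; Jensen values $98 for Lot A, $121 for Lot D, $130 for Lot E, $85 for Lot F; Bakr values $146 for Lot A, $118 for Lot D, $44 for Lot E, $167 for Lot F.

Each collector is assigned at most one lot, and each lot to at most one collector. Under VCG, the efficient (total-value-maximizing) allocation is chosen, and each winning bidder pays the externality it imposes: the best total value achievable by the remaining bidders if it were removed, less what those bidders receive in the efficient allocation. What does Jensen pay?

Efficient allocation: Leclerc→Lot D ($106), Rossi→Lot A ($124), Jensen→Lot E ($130), Bakr→Lot F ($167); total welfare W = $527.
Jensen receives Lot E at value $130, so the others get W − 130 = $397.
Without Jensen: best allocation of the remaining 3 bidders over all 4 lots is Leclerc→Lot E ($114), Rossi→Lot D ($141), Bakr→Lot F ($167), total $422.
VCG payment = (others' best without Jensen) − (others' welfare with Jensen) = 422 − 397 = $25.

Jensen pays $25.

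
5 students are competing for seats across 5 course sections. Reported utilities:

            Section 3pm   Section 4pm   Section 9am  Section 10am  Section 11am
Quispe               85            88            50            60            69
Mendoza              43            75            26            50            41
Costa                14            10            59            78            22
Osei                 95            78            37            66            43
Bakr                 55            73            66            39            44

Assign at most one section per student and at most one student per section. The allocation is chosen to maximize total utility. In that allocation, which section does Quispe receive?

Quispe receives Section 11am.

This is a one-to-one assignment (maximum-weight bipartite matching).
Optimal: Quispe→Section 11am (69 points), Mendoza→Section 4pm (75 points), Costa→Section 10am (78 points), Osei→Section 3pm (95 points), Bakr→Section 9am (66 points) — total 69+75+78+95+66 = 383 points.
Max-entry greedy (repeatedly take the single best remaining cell) gives 368 points, worse by 15.
Next-best assignment: Quispe→Section 4pm, Mendoza→Section 11am, Costa→Section 10am, Osei→Section 3pm, Bakr→Section 9am = 368 points.
Quispe's own top section is Section 4pm (88 points), but forcing Quispe→Section 4pm and reassigning the rest optimally gives only 368 points — worse by 15.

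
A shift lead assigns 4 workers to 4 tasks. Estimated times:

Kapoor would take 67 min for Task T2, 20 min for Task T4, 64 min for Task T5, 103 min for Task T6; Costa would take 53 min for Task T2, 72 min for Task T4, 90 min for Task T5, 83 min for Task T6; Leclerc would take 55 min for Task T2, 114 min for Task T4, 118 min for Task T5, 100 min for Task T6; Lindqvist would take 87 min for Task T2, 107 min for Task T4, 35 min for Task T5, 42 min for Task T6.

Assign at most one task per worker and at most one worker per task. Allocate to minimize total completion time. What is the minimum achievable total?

Treat this as an assignment problem: match each worker to one task.
Optimal: Kapoor→Task T4 (20 min), Costa→Task T6 (83 min), Leclerc→Task T2 (55 min), Lindqvist→Task T5 (35 min) — total 20+83+55+35 = 193 min.
Row-greedy (each worker in turn takes its cheapest remaining task) gives 208 min, worse by 15.
Next-best assignment: Kapoor→Task T4, Costa→Task T5, Leclerc→Task T2, Lindqvist→Task T6 = 207 min.
Swapping Kapoor↔Lindqvist (Kapoor→Task T5 64 min, Lindqvist→Task T4 107 min) adds 116.

Minimum total: 193 min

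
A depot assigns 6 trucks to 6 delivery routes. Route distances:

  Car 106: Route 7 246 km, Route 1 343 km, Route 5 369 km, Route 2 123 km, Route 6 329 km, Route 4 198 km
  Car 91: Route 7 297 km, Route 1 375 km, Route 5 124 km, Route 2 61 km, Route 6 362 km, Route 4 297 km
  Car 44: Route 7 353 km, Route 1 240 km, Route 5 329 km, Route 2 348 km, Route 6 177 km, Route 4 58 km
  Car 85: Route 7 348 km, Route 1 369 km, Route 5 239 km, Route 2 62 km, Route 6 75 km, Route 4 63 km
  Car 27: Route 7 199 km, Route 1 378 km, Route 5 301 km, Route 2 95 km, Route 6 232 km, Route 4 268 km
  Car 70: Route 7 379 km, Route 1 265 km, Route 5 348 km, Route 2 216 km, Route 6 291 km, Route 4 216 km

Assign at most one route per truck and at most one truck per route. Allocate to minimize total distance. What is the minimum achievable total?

Min total: 844 km

Treat this as an assignment problem: match each truck to one route.
Optimal: Car 106→Route 2 (123 km), Car 91→Route 5 (124 km), Car 44→Route 4 (58 km), Car 85→Route 6 (75 km), Car 27→Route 7 (199 km), Car 70→Route 1 (265 km) — total 123+124+58+75+199+265 = 844 km.
Column-greedy (each route in turn goes to its cheapest remaining truck) gives 1114 km, worse by 270.
Next-best assignment: Car 106→Route 7, Car 91→Route 5, Car 44→Route 4, Car 85→Route 6, Car 27→Route 2, Car 70→Route 1 = 863 km.
Swapping Car 85↔Car 27 (Car 85→Route 7 348 km, Car 27→Route 6 232 km) adds 306.
Every other assignment is strictly worse.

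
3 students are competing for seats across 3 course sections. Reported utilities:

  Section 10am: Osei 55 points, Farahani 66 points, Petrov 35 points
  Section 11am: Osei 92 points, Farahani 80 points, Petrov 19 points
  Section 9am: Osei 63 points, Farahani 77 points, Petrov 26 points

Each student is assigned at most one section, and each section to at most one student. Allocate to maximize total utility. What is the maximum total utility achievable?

Maximum total: 204 points

This is the linear assignment problem.
Optimal: Osei→Section 11am (92 points), Farahani→Section 9am (77 points), Petrov→Section 10am (35 points) — total 92+77+35 = 204 points.
Column-greedy (each section in turn goes to its best remaining student) gives 184 points, worse by 20.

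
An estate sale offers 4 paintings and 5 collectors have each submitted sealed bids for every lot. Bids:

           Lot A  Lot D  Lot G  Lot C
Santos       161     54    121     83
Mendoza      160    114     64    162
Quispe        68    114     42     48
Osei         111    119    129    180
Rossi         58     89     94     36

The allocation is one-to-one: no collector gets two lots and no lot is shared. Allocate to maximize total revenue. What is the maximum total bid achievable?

Optimal: Mendoza→Lot A ($160), Quispe→Lot D ($114), Santos→Lot G ($121), Osei→Lot C ($180) — total 160+114+121+180 = $575.
Column-greedy (each lot in turn goes to its best remaining collector) gives $536, worse by 39.

Maximum total: $575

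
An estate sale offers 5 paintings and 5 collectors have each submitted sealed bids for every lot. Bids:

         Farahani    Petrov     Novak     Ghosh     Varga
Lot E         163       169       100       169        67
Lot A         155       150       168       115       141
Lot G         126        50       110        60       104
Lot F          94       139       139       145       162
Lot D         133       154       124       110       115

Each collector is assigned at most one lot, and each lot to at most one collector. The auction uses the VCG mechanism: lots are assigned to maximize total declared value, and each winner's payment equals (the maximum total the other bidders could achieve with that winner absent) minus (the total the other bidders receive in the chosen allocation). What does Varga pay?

Varga pays $13.

Efficient allocation: Farahani→Lot G ($126), Petrov→Lot D ($154), Novak→Lot A ($168), Ghosh→Lot E ($169), Varga→Lot F ($162); total welfare W = $779.
Varga receives Lot F at value $162, so the others get W − 162 = $617.
Without Varga: best allocation of the remaining 4 bidders over all 5 lots is Farahani→Lot E ($163), Petrov→Lot D ($154), Novak→Lot A ($168), Ghosh→Lot F ($145), total $630.
VCG payment = (others' best without Varga) − (others' welfare with Varga) = 630 − 617 = $13.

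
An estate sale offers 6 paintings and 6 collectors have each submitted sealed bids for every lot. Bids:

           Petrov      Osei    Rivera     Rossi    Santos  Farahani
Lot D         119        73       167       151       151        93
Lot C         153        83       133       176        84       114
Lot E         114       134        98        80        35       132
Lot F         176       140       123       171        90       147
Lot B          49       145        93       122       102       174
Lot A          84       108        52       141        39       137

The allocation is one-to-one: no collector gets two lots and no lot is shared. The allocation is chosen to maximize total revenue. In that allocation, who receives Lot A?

Optimal: Petrov→Lot F ($176), Osei→Lot E ($134), Rivera→Lot C ($133), Rossi→Lot A ($141), Santos→Lot D ($151), Farahani→Lot B ($174) — total 176+134+133+141+151+174 = $909.
Row-greedy (each collector in turn takes its best remaining lot) gives $835, worse by 74.
Next-best assignment: Petrov→Lot F, Osei→Lot E, Rivera→Lot D, Rossi→Lot C, Santos→Lot B, Farahani→Lot A = $892.
Swapping Petrov↔Farahani (Petrov→Lot B $49, Farahani→Lot F $147) loses 154.
Every other assignment is strictly worse.
Rossi's own top lot is Lot C ($176), but forcing Rossi→Lot C and reassigning the rest optimally gives only $892 — worse by 17.

Rossi receives Lot A.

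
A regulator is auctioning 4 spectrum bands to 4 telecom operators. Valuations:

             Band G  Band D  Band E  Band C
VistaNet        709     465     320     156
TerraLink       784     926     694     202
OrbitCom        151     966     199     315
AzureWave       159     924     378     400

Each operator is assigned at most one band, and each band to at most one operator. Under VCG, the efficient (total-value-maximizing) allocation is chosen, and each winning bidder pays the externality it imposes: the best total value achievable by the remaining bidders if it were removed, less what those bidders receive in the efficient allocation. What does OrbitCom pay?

OrbitCom pays $524M.

Efficient allocation: VistaNet→Band G ($709M), TerraLink→Band E ($694M), OrbitCom→Band D ($966M), AzureWave→Band C ($400M); total welfare W = $2769M.
OrbitCom receives Band D at value $966M, so the others get W − 966 = $1803M.
Without OrbitCom: best allocation of the remaining 3 bidders over all 4 bands is VistaNet→Band G ($709M), TerraLink→Band E ($694M), AzureWave→Band D ($924M), total $2327M.
VCG payment = (others' best without OrbitCom) − (others' welfare with OrbitCom) = 2327 − 1803 = $524M.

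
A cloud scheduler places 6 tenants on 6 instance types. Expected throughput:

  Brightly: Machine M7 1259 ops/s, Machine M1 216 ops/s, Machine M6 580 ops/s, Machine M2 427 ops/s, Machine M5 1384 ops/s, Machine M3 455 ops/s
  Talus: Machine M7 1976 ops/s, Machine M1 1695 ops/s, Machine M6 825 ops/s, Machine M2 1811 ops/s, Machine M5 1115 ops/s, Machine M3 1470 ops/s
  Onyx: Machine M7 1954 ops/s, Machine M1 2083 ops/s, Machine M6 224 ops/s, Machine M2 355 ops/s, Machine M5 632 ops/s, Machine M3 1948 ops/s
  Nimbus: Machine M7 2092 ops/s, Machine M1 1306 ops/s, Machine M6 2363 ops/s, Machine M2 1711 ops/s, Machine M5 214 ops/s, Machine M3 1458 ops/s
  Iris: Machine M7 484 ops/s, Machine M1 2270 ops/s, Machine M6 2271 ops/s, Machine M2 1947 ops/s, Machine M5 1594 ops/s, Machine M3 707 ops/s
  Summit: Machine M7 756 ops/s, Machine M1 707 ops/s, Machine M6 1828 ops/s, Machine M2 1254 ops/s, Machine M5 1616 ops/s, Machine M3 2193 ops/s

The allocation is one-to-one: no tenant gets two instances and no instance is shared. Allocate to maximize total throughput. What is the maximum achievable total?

Optimal: Brightly→Machine M5 (1384 ops/s), Talus→Machine M2 (1811 ops/s), Onyx→Machine M7 (1954 ops/s), Nimbus→Machine M6 (2363 ops/s), Iris→Machine M1 (2270 ops/s), Summit→Machine M3 (2193 ops/s) — total 1384+1811+1954+2363+2270+2193 = 11975 ops/s.

Max total: 11975 ops/s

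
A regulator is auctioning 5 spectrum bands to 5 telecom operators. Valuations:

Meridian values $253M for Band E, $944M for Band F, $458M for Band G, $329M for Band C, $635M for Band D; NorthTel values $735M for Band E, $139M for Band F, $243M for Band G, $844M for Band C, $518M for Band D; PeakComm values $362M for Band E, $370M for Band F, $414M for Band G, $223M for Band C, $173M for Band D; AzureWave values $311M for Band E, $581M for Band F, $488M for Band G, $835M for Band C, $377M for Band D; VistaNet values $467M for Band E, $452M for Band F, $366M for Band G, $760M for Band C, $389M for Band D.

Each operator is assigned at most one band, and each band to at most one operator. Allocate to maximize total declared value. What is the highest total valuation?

This is the linear assignment problem.
Optimal: Meridian→Band F ($944M), NorthTel→Band E ($735M), PeakComm→Band G ($414M), AzureWave→Band C ($835M), VistaNet→Band D ($389M) — total 944+735+414+835+389 = $3317M.
Row-greedy (each operator in turn takes its best remaining band) gives $3046M, worse by 271.
No other one-to-one assignment exceeds $3317M.

Max total: $3317M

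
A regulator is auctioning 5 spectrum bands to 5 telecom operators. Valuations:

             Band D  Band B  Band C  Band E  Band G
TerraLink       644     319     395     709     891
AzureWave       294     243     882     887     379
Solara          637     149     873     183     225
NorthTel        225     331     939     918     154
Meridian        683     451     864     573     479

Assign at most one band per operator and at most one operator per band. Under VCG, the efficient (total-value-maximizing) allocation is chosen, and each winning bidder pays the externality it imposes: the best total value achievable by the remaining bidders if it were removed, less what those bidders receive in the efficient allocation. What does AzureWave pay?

AzureWave pays $447M.

Efficient allocation: TerraLink→Band G ($891M), AzureWave→Band E ($887M), Solara→Band D ($637M), NorthTel→Band C ($939M), Meridian→Band B ($451M); total welfare W = $3805M.
AzureWave receives Band E at value $887M, so the others get W − 887 = $2918M.
Without AzureWave: best allocation of the remaining 4 bidders over all 5 bands is TerraLink→Band G ($891M), Solara→Band C ($873M), NorthTel→Band E ($918M), Meridian→Band D ($683M), total $3365M.
VCG payment = (others' best without AzureWave) − (others' welfare with AzureWave) = 3365 − 2918 = $447M.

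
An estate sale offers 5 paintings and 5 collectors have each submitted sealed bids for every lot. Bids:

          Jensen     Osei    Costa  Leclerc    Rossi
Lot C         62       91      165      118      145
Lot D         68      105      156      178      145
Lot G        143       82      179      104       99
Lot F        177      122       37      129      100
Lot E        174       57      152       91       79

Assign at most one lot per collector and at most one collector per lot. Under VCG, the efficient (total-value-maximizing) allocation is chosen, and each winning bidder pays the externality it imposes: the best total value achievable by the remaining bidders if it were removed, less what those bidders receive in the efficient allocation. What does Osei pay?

Osei pays $3.

Efficient allocation: Jensen→Lot E ($174), Osei→Lot F ($122), Costa→Lot G ($179), Leclerc→Lot D ($178), Rossi→Lot C ($145); total welfare W = $798.
Osei receives Lot F at value $122, so the others get W − 122 = $676.
Without Osei: best allocation of the remaining 4 bidders over all 5 lots is Jensen→Lot F ($177), Costa→Lot G ($179), Leclerc→Lot D ($178), Rossi→Lot C ($145), total $679.
VCG payment = (others' best without Osei) − (others' welfare with Osei) = 679 − 676 = $3.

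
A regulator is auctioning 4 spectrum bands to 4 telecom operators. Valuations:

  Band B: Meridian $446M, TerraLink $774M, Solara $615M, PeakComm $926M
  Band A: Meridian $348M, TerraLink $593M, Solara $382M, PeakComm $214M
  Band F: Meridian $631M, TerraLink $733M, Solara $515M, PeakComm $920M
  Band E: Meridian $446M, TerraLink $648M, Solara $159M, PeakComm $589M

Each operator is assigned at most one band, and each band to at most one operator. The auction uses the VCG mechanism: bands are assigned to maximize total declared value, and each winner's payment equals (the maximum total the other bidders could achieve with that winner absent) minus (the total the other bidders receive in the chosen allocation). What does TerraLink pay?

Efficient allocation: Meridian→Band F ($631M), TerraLink→Band E ($648M), Solara→Band A ($382M), PeakComm→Band B ($926M); total welfare W = $2587M.
TerraLink receives Band E at value $648M, so the others get W − 648 = $1939M.
Without TerraLink: best allocation of the remaining 3 bidders over all 4 bands is Meridian→Band E ($446M), Solara→Band B ($615M), PeakComm→Band F ($920M), total $1981M.
VCG payment = (others' best without TerraLink) − (others' welfare with TerraLink) = 1981 − 1939 = $42M.

TerraLink pays $42M.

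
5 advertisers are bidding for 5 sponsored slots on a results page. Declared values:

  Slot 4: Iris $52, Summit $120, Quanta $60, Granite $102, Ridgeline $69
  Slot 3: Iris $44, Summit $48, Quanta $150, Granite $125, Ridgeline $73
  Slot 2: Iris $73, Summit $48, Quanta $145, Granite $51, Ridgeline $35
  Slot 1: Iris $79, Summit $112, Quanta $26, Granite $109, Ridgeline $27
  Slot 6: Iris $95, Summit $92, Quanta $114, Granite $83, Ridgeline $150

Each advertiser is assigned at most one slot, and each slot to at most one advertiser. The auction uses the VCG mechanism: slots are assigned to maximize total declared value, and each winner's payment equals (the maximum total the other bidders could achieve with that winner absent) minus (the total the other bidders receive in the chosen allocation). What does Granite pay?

Efficient allocation: Iris→Slot 1 ($79), Summit→Slot 4 ($120), Quanta→Slot 2 ($145), Granite→Slot 3 ($125), Ridgeline→Slot 6 ($150); total welfare W = $619.
Granite receives Slot 3 at value $125, so the others get W − 125 = $494.
Without Granite: best allocation of the remaining 4 bidders over all 5 slots is Iris→Slot 1 ($79), Summit→Slot 4 ($120), Quanta→Slot 3 ($150), Ridgeline→Slot 6 ($150), total $499.
VCG payment = (others' best without Granite) − (others' welfare with Granite) = 499 − 494 = $5.

Granite pays $5.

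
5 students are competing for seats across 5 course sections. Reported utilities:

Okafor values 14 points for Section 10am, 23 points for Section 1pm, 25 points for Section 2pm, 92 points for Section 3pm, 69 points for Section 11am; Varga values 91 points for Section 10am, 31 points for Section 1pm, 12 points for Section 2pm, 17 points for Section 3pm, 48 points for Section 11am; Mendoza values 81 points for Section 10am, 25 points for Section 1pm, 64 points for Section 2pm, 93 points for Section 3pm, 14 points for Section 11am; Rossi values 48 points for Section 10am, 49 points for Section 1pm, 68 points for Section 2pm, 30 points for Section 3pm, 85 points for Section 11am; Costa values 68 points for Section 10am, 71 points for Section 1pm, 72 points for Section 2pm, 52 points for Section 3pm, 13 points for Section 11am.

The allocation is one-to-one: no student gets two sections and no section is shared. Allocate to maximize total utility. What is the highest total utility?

Optimal: Okafor→Section 3pm (92 points), Varga→Section 10am (91 points), Mendoza→Section 2pm (64 points), Rossi→Section 11am (85 points), Costa→Section 1pm (71 points) — total 92+91+64+85+71 = 403 points.

Max total: 403 points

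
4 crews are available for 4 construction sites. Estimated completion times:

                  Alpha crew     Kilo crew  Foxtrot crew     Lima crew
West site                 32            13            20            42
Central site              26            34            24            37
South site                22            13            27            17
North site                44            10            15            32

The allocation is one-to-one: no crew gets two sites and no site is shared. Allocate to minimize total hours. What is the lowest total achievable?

Min total: 71 hours

Optimal: Alpha crew→Central site (26 hours), Kilo crew→West site (13 hours), Foxtrot crew→North site (15 hours), Lima crew→South site (17 hours) — total 26+13+15+17 = 71 hours.
Min-entry greedy (repeatedly take the single cheapest remaining cell) gives 73 hours, worse by 2.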